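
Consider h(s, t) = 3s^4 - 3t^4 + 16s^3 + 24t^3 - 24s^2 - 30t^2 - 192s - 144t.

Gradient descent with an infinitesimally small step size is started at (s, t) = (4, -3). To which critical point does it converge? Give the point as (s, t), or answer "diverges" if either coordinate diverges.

diverges

h is separable, so gradient descent decouples: s follows -∂h/∂s, t follows -∂h/∂t.
∂h/∂s = 12(s - 2)(s + 2)(s + 4); at s=4 this is 1152, so s decreases.
∂h/∂t = -12(t - 4)(t - 3)(t + 1); at t=-3 this is 1008, so t decreases.
The t-coordinate has no critical point in that direction and runs off to infinity.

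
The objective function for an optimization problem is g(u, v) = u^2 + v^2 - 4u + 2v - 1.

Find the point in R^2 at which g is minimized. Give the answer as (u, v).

g(u,v) separates as P(u) + Q(v) − 1, so its minimum is min P + min Q − 1.
P'(u) = 2u - 4 vanishes at u ∈ {2}; Q'(v) = 2v + 2 vanishes at v ∈ {-1}.
Local minima of P (where P''>0): P(2)=-4. Local minima of Q: Q(-1)=-1.
So the global minimum of g is P(2) + Q(-1) − 1 = -4 − 1 − 1 = -6, attained at (2, -1).

(2, -1)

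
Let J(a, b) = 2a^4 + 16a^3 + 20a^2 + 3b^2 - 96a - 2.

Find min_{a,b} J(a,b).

J(a,b) separates as P(a) + Q(b) − 2, so its minimum is min P + min Q − 2.
P'(a) = 8(a - 1)(a + 3)(a + 4) vanishes at a ∈ {-4, -3, 1}; Q'(b) = 6b vanishes at b ∈ {0}.
Local minima of P (where P''>0): P(-4)=192, P(1)=-58. Local minima of Q: Q(0)=0.
So the global minimum of J is P(1) + Q(0) − 2 = -58 + 0 − 2 = -60, attained at (1, 0).

-60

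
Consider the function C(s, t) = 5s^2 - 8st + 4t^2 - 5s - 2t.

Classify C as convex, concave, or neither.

convex

C is quadratic, so its Hessian is the constant matrix H = [[10, -8], [-8, 8]].
det(H) = 16, tr(H) = 18.
det(H) > 0 and tr(H) > 0, so H is positive definite everywhere: convex.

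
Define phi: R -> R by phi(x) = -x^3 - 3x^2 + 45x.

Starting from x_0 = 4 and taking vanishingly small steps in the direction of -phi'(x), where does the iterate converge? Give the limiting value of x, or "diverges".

diverges

phi'(x) = -3(x - 3)(x + 5), so phi'(4) = -27.
Gradient descent moves in the -phi' direction, i.e. x is increasing.
There is no critical point above x=4, and phi' keeps the same sign, so the iterate runs off to +∞.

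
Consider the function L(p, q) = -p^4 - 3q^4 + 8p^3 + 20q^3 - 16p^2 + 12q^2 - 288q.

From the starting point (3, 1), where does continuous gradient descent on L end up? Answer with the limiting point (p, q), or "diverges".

(2, 3)

L is separable, so gradient descent decouples: p follows -∂L/∂p, q follows -∂L/∂q.
∂L/∂p = -4p(p - 4)(p - 2); at p=3 this is 12, so p decreases.
∂L/∂q = -12(q - 4)(q - 3)(q + 2); at q=1 this is -216, so q increases.
p converges to its nearest critical value 2 (a local min of the p-part); q converges to 3. The iterate converges to (2, 3).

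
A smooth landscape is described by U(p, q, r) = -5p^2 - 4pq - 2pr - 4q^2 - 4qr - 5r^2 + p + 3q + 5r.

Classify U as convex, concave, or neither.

U is quadratic, so its Hessian is the constant matrix H = [[-10, -4, -2], [-4, -8, -4], [-2, -4, -10]].
Leading principal minors: -10, 64, -512.
Signs alternate −, +, − ⇒ H ≺ 0 ⇒ concave.

concave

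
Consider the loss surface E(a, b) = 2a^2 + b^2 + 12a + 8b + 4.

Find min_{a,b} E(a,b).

E(a,b) separates as P(a) + Q(b) + 4, so its minimum is min P + min Q + 4.
P'(a) = 4a + 12 vanishes at a ∈ {-3}; Q'(b) = 2b + 8 vanishes at b ∈ {-4}.
Local minima of P (where P''>0): P(-3)=-18. Local minima of Q: Q(-4)=-16.
So the global minimum of E is P(-3) + Q(-4) + 4 = -18 − 16 + 4 = -30, attained at (-3, -4).

-30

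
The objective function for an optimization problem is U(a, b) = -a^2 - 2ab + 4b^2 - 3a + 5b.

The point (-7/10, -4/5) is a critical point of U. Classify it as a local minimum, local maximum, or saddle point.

saddle point

The Hessian of U is constant: H = [[-2, -2], [-2, 8]].
det(H) = (-2)·8 − (-2)² = -20.
Since det(H) < 0, H is indefinite and the critical point is a saddle point.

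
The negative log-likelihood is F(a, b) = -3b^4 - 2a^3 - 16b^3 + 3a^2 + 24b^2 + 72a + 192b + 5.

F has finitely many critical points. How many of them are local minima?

F separates as a function of a plus a function of b, so ∇F=0 decouples.
∂F/∂a = -6(a - 4)(a + 3) = 0 at a ∈ {-3, 4}; ∂F/∂b = -12(b - 2)(b + 2)(b + 4) = 0 at b ∈ {-4, -2, 2}.
The Hessian is diagonal: diag(F_aa, F_bb). Second derivatives: F_aa(-3)=42, F_aa(4)=-42; F_bb(-4)=-144, F_bb(-2)=96, F_bb(2)=-288.
Local minima occur where both diagonal entries positive: (-3, -2). Count: 1.

1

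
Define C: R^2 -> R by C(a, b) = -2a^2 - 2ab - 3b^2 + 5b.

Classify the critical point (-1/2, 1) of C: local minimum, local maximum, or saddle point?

local maximum

The Hessian of C is constant: H = [[-4, -2], [-2, -6]].
det(H) = (-4)·(-6) − (-2)² = 20.
det(H) > 0 and tr(H) = -10 < 0, so H is negative definite and the point is a local maximum.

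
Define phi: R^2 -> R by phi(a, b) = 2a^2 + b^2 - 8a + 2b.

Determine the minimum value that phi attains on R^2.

-9

phi(a,b) separates as P(a) + Q(b), so its minimum is min P + min Q.
P'(a) = 4a - 8 vanishes at a ∈ {2}; Q'(b) = 2b + 2 vanishes at b ∈ {-1}.
Local minima of P (where P''>0): P(2)=-8. Local minima of Q: Q(-1)=-1.
So the global minimum of phi is P(2) + Q(-1) = -8 − 1 = -9, attained at (2, -1).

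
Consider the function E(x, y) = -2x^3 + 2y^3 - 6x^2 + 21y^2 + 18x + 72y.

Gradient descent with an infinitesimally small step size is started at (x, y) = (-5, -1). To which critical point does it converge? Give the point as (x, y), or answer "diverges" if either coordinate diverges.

E is separable, so gradient descent decouples: x follows -∂E/∂x, y follows -∂E/∂y.
∂E/∂x = -6(x - 1)(x + 3); at x=-5 this is -72, so x increases.
∂E/∂y = 6(y + 3)(y + 4); at y=-1 this is 36, so y decreases.
x converges to its nearest critical value -3 (a local min of the x-part); y converges to -3. The iterate converges to (-3, -3).

(-3, -3)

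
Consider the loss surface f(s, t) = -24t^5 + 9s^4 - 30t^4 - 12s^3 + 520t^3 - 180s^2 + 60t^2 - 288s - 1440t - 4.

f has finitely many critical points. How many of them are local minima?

4

f separates as a function of s plus a function of t, so ∇f=0 decouples.
∂f/∂s = 36(s - 4)(s + 1)(s + 2) = 0 at s ∈ {-2, -1, 4}; ∂f/∂t = -120(t - 3)(t - 1)(t + 1)(t + 4) = 0 at t ∈ {-4, -1, 1, 3}.
The Hessian is diagonal: diag(f_ss, f_tt). Second derivatives: f_ss(-2)=216, f_ss(-1)=-180, f_ss(4)=1080; f_tt(-4)=12600, f_tt(-1)=-2880, f_tt(1)=2400, f_tt(3)=-6720.
Local minima occur where both diagonal entries positive: (-2, -4), (-2, 1), (4, -4), (4, 1). Count: 4.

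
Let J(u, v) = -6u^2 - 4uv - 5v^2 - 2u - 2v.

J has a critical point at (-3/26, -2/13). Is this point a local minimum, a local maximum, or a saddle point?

local maximum

The Hessian of J is constant: H = [[-12, -4], [-4, -10]].
det(H) = (-12)·(-10) − (-4)² = 104.
det(H) > 0 and tr(H) = -22 < 0, so H is negative definite and the point is a local maximum.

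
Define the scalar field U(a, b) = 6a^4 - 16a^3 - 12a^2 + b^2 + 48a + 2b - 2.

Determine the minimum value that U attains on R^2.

U(a,b) separates as P(a) + Q(b) − 2, so its minimum is min P + min Q − 2.
P'(a) = 24(a - 2)(a - 1)(a + 1) vanishes at a ∈ {-1, 1, 2}; Q'(b) = 2b + 2 vanishes at b ∈ {-1}.
Local minima of P (where P''>0): P(-1)=-38, P(2)=16. Local minima of Q: Q(-1)=-1.
So the global minimum of U is P(-1) + Q(-1) − 2 = -38 − 1 − 2 = -41, attained at (-1, -1).

-41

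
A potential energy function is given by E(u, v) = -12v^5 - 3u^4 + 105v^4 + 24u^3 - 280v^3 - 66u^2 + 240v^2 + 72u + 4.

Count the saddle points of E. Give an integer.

6

E separates as a function of u plus a function of v, so ∇E=0 decouples.
∂E/∂u = -12(u - 3)(u - 2)(u - 1) = 0 at u ∈ {1, 2, 3}; ∂E/∂v = -60v(v - 4)(v - 2)(v - 1) = 0 at v ∈ {0, 1, 2, 4}.
The Hessian is diagonal: diag(E_uu, E_vv). Second derivatives: E_uu(1)=-24, E_uu(2)=12, E_uu(3)=-24; E_vv(0)=480, E_vv(1)=-180, E_vv(2)=240, E_vv(4)=-1440.
Saddle points occur where the two diagonal entries have opposite signs: (1, 0), (1, 2), (2, 1), (2, 4), (3, 0), (3, 2). Count: 6.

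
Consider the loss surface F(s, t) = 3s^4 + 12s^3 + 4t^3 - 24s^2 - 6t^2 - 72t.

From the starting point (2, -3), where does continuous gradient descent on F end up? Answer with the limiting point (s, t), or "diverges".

F is separable, so gradient descent decouples: s follows -∂F/∂s, t follows -∂F/∂t.
∂F/∂s = 12s(s - 1)(s + 4); at s=2 this is 144, so s decreases.
∂F/∂t = 12(t - 3)(t + 2); at t=-3 this is 72, so t decreases.
The t-coordinate has no critical point in that direction and runs off to infinity.

diverges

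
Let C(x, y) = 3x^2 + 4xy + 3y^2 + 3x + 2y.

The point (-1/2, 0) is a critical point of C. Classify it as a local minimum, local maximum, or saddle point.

local minimum

The Hessian of C is constant: H = [[6, 4], [4, 6]].
det(H) = 6·6 − 4² = 20.
det(H) > 0 and tr(H) = 12 > 0, so H is positive definite and the point is a local minimum.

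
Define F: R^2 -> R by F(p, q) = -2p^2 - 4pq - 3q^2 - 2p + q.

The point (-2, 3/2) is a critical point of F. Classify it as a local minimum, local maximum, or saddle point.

local maximum

The Hessian of F is constant: H = [[-4, -4], [-4, -6]].
det(H) = (-4)·(-6) − (-4)² = 8.
det(H) > 0 and tr(H) = -10 < 0, so H is negative definite and the point is a local maximum.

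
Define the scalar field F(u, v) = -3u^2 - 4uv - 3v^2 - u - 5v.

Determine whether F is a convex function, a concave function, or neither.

concave

F is quadratic, so its Hessian is the constant matrix H = [[-6, -4], [-4, -6]].
det(H) = 20, tr(H) = -12.
det(H) > 0 and tr(H) < 0, so H is negative definite everywhere: concave.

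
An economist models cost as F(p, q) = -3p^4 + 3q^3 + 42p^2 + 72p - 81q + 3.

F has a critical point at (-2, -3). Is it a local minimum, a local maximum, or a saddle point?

local maximum

The mixed partial ∂²F/∂p∂q is 0, so the Hessian at any point is diag(F_pp, F_qq) = diag(12(-3p^2 + 7), 18q).
At (-2, -3): H = diag(-60, -54).
Both eigenvalues are negative, so H is negative definite: a local maximum.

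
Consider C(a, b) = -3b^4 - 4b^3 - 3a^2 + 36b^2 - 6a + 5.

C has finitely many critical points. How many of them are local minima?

0

C separates as a function of a plus a function of b, so ∇C=0 decouples.
∂C/∂a = -6(a + 1) = 0 at a ∈ {-1}; ∂C/∂b = -12b(b - 2)(b + 3) = 0 at b ∈ {-3, 0, 2}.
The Hessian is diagonal: diag(C_aa, C_bb). Second derivatives: C_aa(-1)=-6; C_bb(-3)=-180, C_bb(0)=72, C_bb(2)=-120.
Local minima occur where both diagonal entries positive: none. Count: 0.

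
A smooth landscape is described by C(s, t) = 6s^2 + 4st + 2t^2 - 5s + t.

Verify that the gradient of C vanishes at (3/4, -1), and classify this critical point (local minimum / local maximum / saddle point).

∇C = (12s + 4t - 5, 4s + 4t + 1); substituting (3/4, -1) gives ∇C = (0, 0), so (3/4, -1) is indeed a critical point.
The Hessian of C is constant: H = [[12, 4], [4, 4]].
det(H) = 12·4 − 4² = 32.
det(H) > 0 and tr(H) = 16 > 0, so H is positive definite and the point is a local minimum.

local minimum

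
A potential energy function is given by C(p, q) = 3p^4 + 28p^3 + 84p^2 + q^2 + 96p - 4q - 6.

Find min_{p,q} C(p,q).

C(p,q) separates as A(p) + B(q) − 6, so its minimum is min A + min B − 6.
A'(p) = 12(p + 1)(p + 2)(p + 4) vanishes at p ∈ {-4, -2, -1}; B'(q) = 2q - 4 vanishes at q ∈ {2}.
Local minima of A (where A''>0): A(-4)=-64, A(-1)=-37. Local minima of B: B(2)=-4.
So the global minimum of C is A(-4) + B(2) − 6 = -64 − 4 − 6 = -74, attained at (-4, 2).

-74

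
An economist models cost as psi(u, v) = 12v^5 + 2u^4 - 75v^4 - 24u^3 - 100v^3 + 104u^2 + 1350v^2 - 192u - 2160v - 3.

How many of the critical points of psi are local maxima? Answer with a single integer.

psi separates as a function of u plus a function of v, so ∇psi=0 decouples.
∂psi/∂u = 8(u - 4)(u - 3)(u - 2) = 0 at u ∈ {2, 3, 4}; ∂psi/∂v = 60(v - 4)(v - 3)(v - 1)(v + 3) = 0 at v ∈ {-3, 1, 3, 4}.
The Hessian is diagonal: diag(psi_uu, psi_vv). Second derivatives: psi_uu(2)=16, psi_uu(3)=-8, psi_uu(4)=16; psi_vv(-3)=-10080, psi_vv(1)=1440, psi_vv(3)=-720, psi_vv(4)=1260.
Local maxima occur where both diagonal entries negative: (3, -3), (3, 3). Count: 2.

2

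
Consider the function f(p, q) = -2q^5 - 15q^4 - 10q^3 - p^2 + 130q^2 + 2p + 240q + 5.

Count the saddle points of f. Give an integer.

f separates as a function of p plus a function of q, so ∇f=0 decouples.
∂f/∂p = -2(p - 1) = 0 at p ∈ {1}; ∂f/∂q = -10(q - 2)(q + 1)(q + 3)(q + 4) = 0 at q ∈ {-4, -3, -1, 2}.
The Hessian is diagonal: diag(f_pp, f_qq). Second derivatives: f_pp(1)=-2; f_qq(-4)=180, f_qq(-3)=-100, f_qq(-1)=180, f_qq(2)=-900.
Saddle points occur where the two diagonal entries have opposite signs: (1, -4), (1, -1). Count: 2.

2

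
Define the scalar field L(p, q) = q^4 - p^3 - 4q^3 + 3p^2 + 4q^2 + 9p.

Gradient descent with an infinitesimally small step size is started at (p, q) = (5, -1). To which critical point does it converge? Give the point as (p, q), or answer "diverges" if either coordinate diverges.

diverges

L is separable, so gradient descent decouples: p follows -∂L/∂p, q follows -∂L/∂q.
∂L/∂p = -3(p - 3)(p + 1); at p=5 this is -36, so p increases.
∂L/∂q = 4q(q - 2)(q - 1); at q=-1 this is -24, so q increases.
The p-coordinate has no critical point in that direction and runs off to infinity.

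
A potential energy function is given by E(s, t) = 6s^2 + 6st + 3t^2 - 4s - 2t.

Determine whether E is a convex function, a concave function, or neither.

E is quadratic, so its Hessian is the constant matrix H = [[12, 6], [6, 6]].
det(H) = 36, tr(H) = 18.
det(H) > 0 and tr(H) > 0, so H is positive definite everywhere: convex.

convex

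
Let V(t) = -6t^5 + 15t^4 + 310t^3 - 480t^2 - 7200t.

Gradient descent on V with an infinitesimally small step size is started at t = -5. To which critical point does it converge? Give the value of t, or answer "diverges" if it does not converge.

-4

V'(t) = -30(t - 5)(t - 4)(t + 3)(t + 4), so V'(-5) = -5400.
Gradient descent moves in the -V' direction, i.e. t is increasing.
The nearest critical point in that direction is t = -4, where V'' = 2160 > 0 (a local minimum). The iterate converges there.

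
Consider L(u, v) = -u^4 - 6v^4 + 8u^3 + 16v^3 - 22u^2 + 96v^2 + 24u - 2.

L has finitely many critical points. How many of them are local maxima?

L separates as a function of u plus a function of v, so ∇L=0 decouples.
∂L/∂u = -4(u - 3)(u - 2)(u - 1) = 0 at u ∈ {1, 2, 3}; ∂L/∂v = -24v(v - 4)(v + 2) = 0 at v ∈ {-2, 0, 4}.
The Hessian is diagonal: diag(L_uu, L_vv). Second derivatives: L_uu(1)=-8, L_uu(2)=4, L_uu(3)=-8; L_vv(-2)=-288, L_vv(0)=192, L_vv(4)=-576.
Local maxima occur where both diagonal entries negative: (1, -2), (1, 4), (3, -2), (3, 4). Count: 4.

4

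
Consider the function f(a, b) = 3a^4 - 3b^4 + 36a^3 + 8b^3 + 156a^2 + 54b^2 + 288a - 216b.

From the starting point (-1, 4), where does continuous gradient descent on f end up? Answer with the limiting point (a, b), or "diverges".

f is separable, so gradient descent decouples: a follows -∂f/∂a, b follows -∂f/∂b.
∂f/∂a = 12(a + 2)(a + 3)(a + 4); at a=-1 this is 72, so a decreases.
∂f/∂b = -12(b - 3)(b - 2)(b + 3); at b=4 this is -168, so b increases.
The b-coordinate has no critical point in that direction and runs off to infinity.

diverges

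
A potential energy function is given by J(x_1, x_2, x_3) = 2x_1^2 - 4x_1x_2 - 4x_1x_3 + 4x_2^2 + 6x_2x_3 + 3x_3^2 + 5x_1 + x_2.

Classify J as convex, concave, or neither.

convex

J is quadratic, so its Hessian is the constant matrix H = [[4, -4, -4], [-4, 8, 6], [-4, 6, 6]].
Leading principal minors: 4, 16, 16.
All positive ⇒ H ≻ 0 ⇒ convex.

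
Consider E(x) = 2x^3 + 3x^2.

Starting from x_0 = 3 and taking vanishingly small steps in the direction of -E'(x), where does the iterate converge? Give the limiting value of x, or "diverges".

E'(x) = 6x(x + 1), so E'(3) = 72.
Gradient descent moves in the -E' direction, i.e. x is decreasing.
The nearest critical point in that direction is x = 0, where E'' = 6 > 0 (a local minimum). The iterate converges there.

0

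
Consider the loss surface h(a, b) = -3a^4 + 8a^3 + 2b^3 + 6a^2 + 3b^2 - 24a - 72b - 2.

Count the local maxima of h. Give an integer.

2

h separates as a function of a plus a function of b, so ∇h=0 decouples.
∂h/∂a = -12(a - 2)(a - 1)(a + 1) = 0 at a ∈ {-1, 1, 2}; ∂h/∂b = 6(b - 3)(b + 4) = 0 at b ∈ {-4, 3}.
The Hessian is diagonal: diag(h_aa, h_bb). Second derivatives: h_aa(-1)=-72, h_aa(1)=24, h_aa(2)=-36; h_bb(-4)=-42, h_bb(3)=42.
Local maxima occur where both diagonal entries negative: (-1, -4), (2, -4). Count: 2.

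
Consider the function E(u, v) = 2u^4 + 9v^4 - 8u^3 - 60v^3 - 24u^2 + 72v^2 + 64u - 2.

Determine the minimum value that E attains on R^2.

-514

E(u,v) separates as P(u) + Q(v) − 2, so its minimum is min P + min Q − 2.
P'(u) = 8(u - 4)(u - 1)(u + 2) vanishes at u ∈ {-2, 1, 4}; Q'(v) = 36v(v - 4)(v - 1) vanishes at v ∈ {0, 1, 4}.
Local minima of P (where P''>0): P(-2)=-128, P(4)=-128. Local minima of Q: Q(0)=0, Q(4)=-384.
So the global minimum of E is P(-2) + Q(4) − 2 = -128 − 384 − 2 = -514, attained at (-2, 4).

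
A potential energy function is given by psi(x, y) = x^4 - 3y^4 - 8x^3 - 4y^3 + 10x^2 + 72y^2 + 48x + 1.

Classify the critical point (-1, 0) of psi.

local minimum

The mixed partial ∂²psi/∂x∂y is 0, so the Hessian at any point is diag(psi_xx, psi_yy) = diag(4(3x^2 - 12x + 5), 12(-3y^2 - 2y + 12)).
At (-1, 0): H = diag(80, 144).
Both eigenvalues are positive, so H is positive definite: a local minimum.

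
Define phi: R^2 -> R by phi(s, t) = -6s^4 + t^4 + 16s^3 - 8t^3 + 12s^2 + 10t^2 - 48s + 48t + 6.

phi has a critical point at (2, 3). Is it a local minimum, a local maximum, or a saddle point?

local maximum

The mixed partial ∂²phi/∂s∂t is 0, so the Hessian at any point is diag(phi_ss, phi_tt) = diag(24(-3s^2 + 4s + 1), 4(3t^2 - 12t + 5)).
At (2, 3): H = diag(-72, -16).
Both eigenvalues are negative, so H is negative definite: a local maximum.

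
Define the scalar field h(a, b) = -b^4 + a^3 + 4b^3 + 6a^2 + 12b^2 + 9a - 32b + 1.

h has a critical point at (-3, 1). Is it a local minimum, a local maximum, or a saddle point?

The mixed partial ∂²h/∂a∂b is 0, so the Hessian at any point is diag(h_aa, h_bb) = diag(6(a + 2), 12(-b^2 + 2b + 2)).
At (-3, 1): H = diag(-6, 36).
The eigenvalues have opposite signs, so H is indefinite: a saddle point.

saddle point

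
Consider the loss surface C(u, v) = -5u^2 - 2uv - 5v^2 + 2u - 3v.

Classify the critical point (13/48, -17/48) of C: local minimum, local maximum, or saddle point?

The Hessian of C is constant: H = [[-10, -2], [-2, -10]].
det(H) = (-10)·(-10) − (-2)² = 96.
det(H) > 0 and tr(H) = -20 < 0, so H is negative definite and the point is a local maximum.

local maximum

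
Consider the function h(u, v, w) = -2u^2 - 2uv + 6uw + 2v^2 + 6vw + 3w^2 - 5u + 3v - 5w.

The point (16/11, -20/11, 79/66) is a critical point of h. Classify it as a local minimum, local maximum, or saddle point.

The Hessian is constant: H = [[-4, -2, 6], [-2, 4, 6], [6, 6, 6]].
Leading principal minors: Δ₁ = -4, Δ₂ = -20, Δ₃ = -264.
The minors fit neither the all-positive nor the alternating-sign pattern, so H is indefinite: a saddle point.

saddle point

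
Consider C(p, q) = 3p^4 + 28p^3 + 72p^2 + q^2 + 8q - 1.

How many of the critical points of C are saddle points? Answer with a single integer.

C separates as a function of p plus a function of q, so ∇C=0 decouples.
∂C/∂p = 12p(p + 3)(p + 4) = 0 at p ∈ {-4, -3, 0}; ∂C/∂q = 2(q + 4) = 0 at q ∈ {-4}.
The Hessian is diagonal: diag(C_pp, C_qq). Second derivatives: C_pp(-4)=48, C_pp(-3)=-36, C_pp(0)=144; C_qq(-4)=2.
Saddle points occur where the two diagonal entries have opposite signs: (-3, -4). Count: 1.

1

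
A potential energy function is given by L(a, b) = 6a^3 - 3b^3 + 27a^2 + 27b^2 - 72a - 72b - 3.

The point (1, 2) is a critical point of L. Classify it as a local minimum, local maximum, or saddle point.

local minimum

The mixed partial ∂²L/∂a∂b is 0, so the Hessian at any point is diag(L_aa, L_bb) = diag(18(2a + 3), 18(-b + 3)).
At (1, 2): H = diag(90, 18).
Both eigenvalues are positive, so H is positive definite: a local minimum.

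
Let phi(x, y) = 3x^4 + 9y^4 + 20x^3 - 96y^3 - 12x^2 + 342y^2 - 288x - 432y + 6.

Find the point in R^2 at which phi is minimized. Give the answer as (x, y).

phi(x,y) separates as P(x) + Q(y) + 6, so its minimum is min P + min Q + 6.
P'(x) = 12(x - 2)(x + 3)(x + 4) vanishes at x ∈ {-4, -3, 2}; Q'(y) = 36(y - 4)(y - 3)(y - 1) vanishes at y ∈ {1, 3, 4}.
Local minima of P (where P''>0): P(-4)=448, P(2)=-416. Local minima of Q: Q(1)=-177, Q(4)=-96.
So the global minimum of phi is P(2) + Q(1) + 6 = -416 − 177 + 6 = -587, attained at (2, 1).

(2, 1)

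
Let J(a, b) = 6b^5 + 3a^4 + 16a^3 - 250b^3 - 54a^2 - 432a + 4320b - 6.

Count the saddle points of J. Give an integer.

J separates as a function of a plus a function of b, so ∇J=0 decouples.
∂J/∂a = 12(a - 3)(a + 3)(a + 4) = 0 at a ∈ {-4, -3, 3}; ∂J/∂b = 30(b - 4)(b - 3)(b + 3)(b + 4) = 0 at b ∈ {-4, -3, 3, 4}.
The Hessian is diagonal: diag(J_aa, J_bb). Second derivatives: J_aa(-4)=84, J_aa(-3)=-72, J_aa(3)=504; J_bb(-4)=-1680, J_bb(-3)=1260, J_bb(3)=-1260, J_bb(4)=1680.
Saddle points occur where the two diagonal entries have opposite signs: (-4, -4), (-4, 3), (-3, -3), (-3, 4), (3, -4), (3, 3). Count: 6.

6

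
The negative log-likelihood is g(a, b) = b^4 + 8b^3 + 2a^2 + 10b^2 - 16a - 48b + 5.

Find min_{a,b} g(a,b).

-56

g(a,b) separates as P(a) + Q(b) + 5, so its minimum is min P + min Q + 5.
P'(a) = 4a - 16 vanishes at a ∈ {4}; Q'(b) = 4(b - 1)(b + 3)(b + 4) vanishes at b ∈ {-4, -3, 1}.
Local minima of P (where P''>0): P(4)=-32. Local minima of Q: Q(-4)=96, Q(1)=-29.
So the global minimum of g is P(4) + Q(1) + 5 = -32 − 29 + 5 = -56, attained at (4, 1).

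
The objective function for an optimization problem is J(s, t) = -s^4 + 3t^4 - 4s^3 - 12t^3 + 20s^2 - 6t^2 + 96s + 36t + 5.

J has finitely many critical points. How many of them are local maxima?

2

J separates as a function of s plus a function of t, so ∇J=0 decouples.
∂J/∂s = -4(s - 3)(s + 2)(s + 4) = 0 at s ∈ {-4, -2, 3}; ∂J/∂t = 12(t - 3)(t - 1)(t + 1) = 0 at t ∈ {-1, 1, 3}.
The Hessian is diagonal: diag(J_ss, J_tt). Second derivatives: J_ss(-4)=-56, J_ss(-2)=40, J_ss(3)=-140; J_tt(-1)=96, J_tt(1)=-48, J_tt(3)=96.
Local maxima occur where both diagonal entries negative: (-4, 1), (3, 1). Count: 2.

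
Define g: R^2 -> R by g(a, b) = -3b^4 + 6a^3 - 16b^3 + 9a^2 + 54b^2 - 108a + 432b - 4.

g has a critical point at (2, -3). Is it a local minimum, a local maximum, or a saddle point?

local minimum

The mixed partial ∂²g/∂a∂b is 0, so the Hessian at any point is diag(g_aa, g_bb) = diag(18(2a + 1), 12(-3b^2 - 8b + 9)).
At (2, -3): H = diag(90, 72).
Both eigenvalues are positive, so H is positive definite: a local minimum.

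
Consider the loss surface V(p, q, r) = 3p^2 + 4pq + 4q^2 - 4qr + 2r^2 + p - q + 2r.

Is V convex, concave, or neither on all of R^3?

convex

V is quadratic, so its Hessian is the constant matrix H = [[6, 4, 0], [4, 8, -4], [0, -4, 4]].
Leading principal minors: 6, 32, 32.
All positive ⇒ H ≻ 0 ⇒ convex.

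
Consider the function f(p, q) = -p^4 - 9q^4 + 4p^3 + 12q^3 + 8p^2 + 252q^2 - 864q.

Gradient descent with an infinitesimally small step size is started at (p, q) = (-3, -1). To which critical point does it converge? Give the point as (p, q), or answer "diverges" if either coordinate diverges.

f is separable, so gradient descent decouples: p follows -∂f/∂p, q follows -∂f/∂q.
∂f/∂p = -4p(p - 4)(p + 1); at p=-3 this is 168, so p decreases.
∂f/∂q = -36(q - 3)(q - 2)(q + 4); at q=-1 this is -1296, so q increases.
The p-coordinate has no critical point in that direction and runs off to infinity.

diverges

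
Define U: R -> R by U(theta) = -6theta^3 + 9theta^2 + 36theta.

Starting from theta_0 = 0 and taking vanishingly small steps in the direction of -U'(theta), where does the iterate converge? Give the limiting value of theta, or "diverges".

U'(theta) = -18(theta - 2)(theta + 1), so U'(0) = 36.
Gradient descent moves in the -U' direction, i.e. theta is decreasing.
The nearest critical point in that direction is theta = -1, where U'' = 54 > 0 (a local minimum). The iterate converges there.

-1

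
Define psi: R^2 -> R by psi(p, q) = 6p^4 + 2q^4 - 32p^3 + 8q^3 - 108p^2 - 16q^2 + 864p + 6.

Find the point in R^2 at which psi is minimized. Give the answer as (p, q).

psi(p,q) separates as A(p) + B(q) + 6, so its minimum is min A + min B + 6.
A'(p) = 24(p - 4)(p - 3)(p + 3) vanishes at p ∈ {-3, 3, 4}; B'(q) = 8q(q - 1)(q + 4) vanishes at q ∈ {-4, 0, 1}.
Local minima of A (where A''>0): A(-3)=-2214, A(4)=1216. Local minima of B: B(-4)=-256, B(1)=-6.
So the global minimum of psi is A(-3) + B(-4) + 6 = -2214 − 256 + 6 = -2464, attained at (-3, -4).

(-3, -4)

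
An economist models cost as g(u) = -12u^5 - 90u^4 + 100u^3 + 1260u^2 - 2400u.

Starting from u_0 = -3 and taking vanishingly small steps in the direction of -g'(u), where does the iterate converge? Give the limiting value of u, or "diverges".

g'(u) = -60(u - 2)(u - 1)(u + 4)(u + 5), so g'(-3) = -2400.
Gradient descent moves in the -g' direction, i.e. u is increasing.
The nearest critical point in that direction is u = 1, where g'' = 1800 > 0 (a local minimum). The iterate converges there.

1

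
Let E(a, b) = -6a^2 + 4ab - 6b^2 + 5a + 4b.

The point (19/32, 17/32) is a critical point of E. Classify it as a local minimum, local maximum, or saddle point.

The Hessian of E is constant: H = [[-12, 4], [4, -12]].
det(H) = (-12)·(-12) − 4² = 128.
det(H) > 0 and tr(H) = -24 < 0, so H is negative definite and the point is a local maximum.

local maximum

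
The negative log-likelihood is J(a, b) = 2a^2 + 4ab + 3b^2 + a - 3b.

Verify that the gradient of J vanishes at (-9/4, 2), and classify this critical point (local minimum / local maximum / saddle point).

local minimum

∇J = (4a + 4b + 1, 4a + 6b - 3); substituting (-9/4, 2) gives ∇J = (0, 0), so (-9/4, 2) is indeed a critical point.
The Hessian of J is constant: H = [[4, 4], [4, 6]].
det(H) = 4·6 − 4² = 8.
det(H) > 0 and tr(H) = 10 > 0, so H is positive definite and the point is a local minimum.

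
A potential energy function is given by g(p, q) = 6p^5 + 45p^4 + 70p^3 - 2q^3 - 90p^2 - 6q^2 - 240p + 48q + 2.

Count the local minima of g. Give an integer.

2

g separates as a function of p plus a function of q, so ∇g=0 decouples.
∂g/∂p = 30(p - 1)(p + 1)(p + 2)(p + 4) = 0 at p ∈ {-4, -2, -1, 1}; ∂g/∂q = -6(q - 2)(q + 4) = 0 at q ∈ {-4, 2}.
The Hessian is diagonal: diag(g_pp, g_qq). Second derivatives: g_pp(-4)=-900, g_pp(-2)=180, g_pp(-1)=-180, g_pp(1)=900; g_qq(-4)=36, g_qq(2)=-36.
Local minima occur where both diagonal entries positive: (-2, -4), (1, -4). Count: 2.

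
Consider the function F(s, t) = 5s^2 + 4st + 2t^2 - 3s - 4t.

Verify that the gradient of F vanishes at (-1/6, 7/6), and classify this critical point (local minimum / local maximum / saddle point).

local minimum

∇F = (10s + 4t - 3, 4s + 4t - 4); substituting (-1/6, 7/6) gives ∇F = (0, 0), so (-1/6, 7/6) is indeed a critical point.
The Hessian of F is constant: H = [[10, 4], [4, 4]].
det(H) = 10·4 − 4² = 24.
det(H) > 0 and tr(H) = 14 > 0, so H is positive definite and the point is a local minimum.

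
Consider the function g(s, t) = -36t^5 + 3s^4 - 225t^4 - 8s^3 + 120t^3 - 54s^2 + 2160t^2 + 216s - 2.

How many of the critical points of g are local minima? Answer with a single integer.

4

g separates as a function of s plus a function of t, so ∇g=0 decouples.
∂g/∂s = 12(s - 3)(s - 2)(s + 3) = 0 at s ∈ {-3, 2, 3}; ∂g/∂t = -180t(t - 2)(t + 3)(t + 4) = 0 at t ∈ {-4, -3, 0, 2}.
The Hessian is diagonal: diag(g_ss, g_tt). Second derivatives: g_ss(-3)=360, g_ss(2)=-60, g_ss(3)=72; g_tt(-4)=4320, g_tt(-3)=-2700, g_tt(0)=4320, g_tt(2)=-10800.
Local minima occur where both diagonal entries positive: (-3, -4), (-3, 0), (3, -4), (3, 0). Count: 4.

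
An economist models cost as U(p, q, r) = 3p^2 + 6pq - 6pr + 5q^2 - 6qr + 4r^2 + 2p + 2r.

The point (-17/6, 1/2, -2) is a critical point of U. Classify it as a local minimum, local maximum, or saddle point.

The Hessian is constant: H = [[6, 6, -6], [6, 10, -6], [-6, -6, 8]].
Leading principal minors: Δ₁ = 6, Δ₂ = 24, Δ₃ = 48.
All leading minors are positive, so H is positive definite: a local minimum.

local minimum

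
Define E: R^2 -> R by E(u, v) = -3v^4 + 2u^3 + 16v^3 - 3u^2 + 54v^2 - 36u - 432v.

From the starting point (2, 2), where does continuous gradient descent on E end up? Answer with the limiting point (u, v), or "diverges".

E is separable, so gradient descent decouples: u follows -∂E/∂u, v follows -∂E/∂v.
∂E/∂u = 6(u - 3)(u + 2); at u=2 this is -24, so u increases.
∂E/∂v = -12(v - 4)(v - 3)(v + 3); at v=2 this is -120, so v increases.
u converges to its nearest critical value 3 (a local min of the u-part); v converges to 3. The iterate converges to (3, 3).

(3, 3)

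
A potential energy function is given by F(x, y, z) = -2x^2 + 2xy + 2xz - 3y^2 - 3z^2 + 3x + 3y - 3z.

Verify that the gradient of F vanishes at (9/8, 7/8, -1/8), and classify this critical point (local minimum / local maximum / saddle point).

∇F = (-4x + 2y + 2z + 3, 2x - 6y + 3, 2x - 6z - 3); substituting (9/8, 7/8, -1/8) gives ∇F = (0, 0, 0), so (9/8, 7/8, -1/8) is indeed a critical point.
The Hessian is constant: H = [[-4, 2, 2], [2, -6, 0], [2, 0, -6]].
Leading principal minors: Δ₁ = -4, Δ₂ = 20, Δ₃ = -96.
The minors alternate sign starting negative (−, +, −), so H is negative definite: a local maximum.

local maximum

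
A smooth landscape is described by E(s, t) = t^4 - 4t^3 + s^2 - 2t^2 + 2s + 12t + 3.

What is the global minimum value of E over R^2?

E(s,t) separates as P(s) + Q(t) + 3, so its minimum is min P + min Q + 3.
P'(s) = 2s + 2 vanishes at s ∈ {-1}; Q'(t) = 4(t - 3)(t - 1)(t + 1) vanishes at t ∈ {-1, 1, 3}.
Local minima of P (where P''>0): P(-1)=-1. Local minima of Q: Q(-1)=-9, Q(3)=-9.
So the global minimum of E is P(-1) + Q(-1) + 3 = -1 − 9 + 3 = -7, attained at (-1, -1).

-7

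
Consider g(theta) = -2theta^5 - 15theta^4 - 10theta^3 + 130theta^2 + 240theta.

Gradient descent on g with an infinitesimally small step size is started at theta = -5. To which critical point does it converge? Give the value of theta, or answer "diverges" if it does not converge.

g'(theta) = -10(theta - 2)(theta + 1)(theta + 3)(theta + 4), so g'(-5) = -560.
Gradient descent moves in the -g' direction, i.e. theta is increasing.
The nearest critical point in that direction is theta = -4, where g'' = 180 > 0 (a local minimum). The iterate converges there.

-4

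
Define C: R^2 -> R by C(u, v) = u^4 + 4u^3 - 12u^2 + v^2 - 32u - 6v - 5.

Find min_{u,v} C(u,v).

-78

C(u,v) separates as P(u) + Q(v) − 5, so its minimum is min P + min Q − 5.
P'(u) = 4(u - 2)(u + 1)(u + 4) vanishes at u ∈ {-4, -1, 2}; Q'(v) = 2v - 6 vanishes at v ∈ {3}.
Local minima of P (where P''>0): P(-4)=-64, P(2)=-64. Local minima of Q: Q(3)=-9.
So the global minimum of C is P(-4) + Q(3) − 5 = -64 − 9 − 5 = -78, attained at (-4, 3).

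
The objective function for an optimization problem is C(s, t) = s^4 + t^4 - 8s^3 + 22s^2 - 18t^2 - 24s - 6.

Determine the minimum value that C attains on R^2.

-96

C(s,t) separates as P(s) + Q(t) − 6, so its minimum is min P + min Q − 6.
P'(s) = 4(s - 3)(s - 2)(s - 1) vanishes at s ∈ {1, 2, 3}; Q'(t) = 4t(t - 3)(t + 3) vanishes at t ∈ {-3, 0, 3}.
Local minima of P (where P''>0): P(1)=-9, P(3)=-9. Local minima of Q: Q(-3)=-81, Q(3)=-81.
So the global minimum of C is P(1) + Q(-3) − 6 = -9 − 81 − 6 = -96, attained at (1, -3).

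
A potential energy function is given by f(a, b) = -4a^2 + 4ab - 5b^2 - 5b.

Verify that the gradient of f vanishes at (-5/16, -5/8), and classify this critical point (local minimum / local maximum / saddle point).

∇f = (-8a + 4b, 4a - 10b - 5); substituting (-5/16, -5/8) gives ∇f = (0, 0), so (-5/16, -5/8) is indeed a critical point.
The Hessian of f is constant: H = [[-8, 4], [4, -10]].
det(H) = (-8)·(-10) − 4² = 64.
det(H) > 0 and tr(H) = -18 < 0, so H is negative definite and the point is a local maximum.

local maximum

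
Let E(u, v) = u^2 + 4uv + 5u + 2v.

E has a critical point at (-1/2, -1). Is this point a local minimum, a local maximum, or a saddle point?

saddle point

The Hessian of E is constant: H = [[2, 4], [4, 0]].
det(H) = 2·0 − 4² = -16.
Since det(H) < 0, H is indefinite and the critical point is a saddle point.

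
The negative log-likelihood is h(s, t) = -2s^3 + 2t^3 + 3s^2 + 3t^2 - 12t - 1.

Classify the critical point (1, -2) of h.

The mixed partial ∂²h/∂s∂t is 0, so the Hessian at any point is diag(h_ss, h_tt) = diag(6(-2s + 1), 6(2t + 1)).
At (1, -2): H = diag(-6, -18).
Both eigenvalues are negative, so H is negative definite: a local maximum.

local maximum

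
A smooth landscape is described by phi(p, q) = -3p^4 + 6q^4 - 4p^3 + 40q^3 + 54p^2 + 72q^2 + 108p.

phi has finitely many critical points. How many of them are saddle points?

5

phi separates as a function of p plus a function of q, so ∇phi=0 decouples.
∂phi/∂p = -12(p - 3)(p + 1)(p + 3) = 0 at p ∈ {-3, -1, 3}; ∂phi/∂q = 24q(q + 2)(q + 3) = 0 at q ∈ {-3, -2, 0}.
The Hessian is diagonal: diag(phi_pp, phi_qq). Second derivatives: phi_pp(-3)=-144, phi_pp(-1)=96, phi_pp(3)=-288; phi_qq(-3)=72, phi_qq(-2)=-48, phi_qq(0)=144.
Saddle points occur where the two diagonal entries have opposite signs: (-3, -3), (-3, 0), (-1, -2), (3, -3), (3, 0). Count: 5.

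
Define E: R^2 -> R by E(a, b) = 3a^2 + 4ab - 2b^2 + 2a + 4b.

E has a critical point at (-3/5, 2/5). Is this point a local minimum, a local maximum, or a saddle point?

saddle point

The Hessian of E is constant: H = [[6, 4], [4, -4]].
det(H) = 6·(-4) − 4² = -40.
Since det(H) < 0, H is indefinite and the critical point is a saddle point.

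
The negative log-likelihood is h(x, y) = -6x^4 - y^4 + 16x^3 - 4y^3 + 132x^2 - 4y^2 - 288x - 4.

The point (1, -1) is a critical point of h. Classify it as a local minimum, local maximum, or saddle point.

local minimum

The mixed partial ∂²h/∂x∂y is 0, so the Hessian at any point is diag(h_xx, h_yy) = diag(24(-3x^2 + 4x + 11), -4(3y^2 + 6y + 2)).
At (1, -1): H = diag(288, 4).
Both eigenvalues are positive, so H is positive definite: a local minimum.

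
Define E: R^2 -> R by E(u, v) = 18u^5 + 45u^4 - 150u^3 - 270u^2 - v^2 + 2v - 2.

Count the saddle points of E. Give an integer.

E separates as a function of u plus a function of v, so ∇E=0 decouples.
∂E/∂u = 90u(u - 2)(u + 1)(u + 3) = 0 at u ∈ {-3, -1, 0, 2}; ∂E/∂v = -2(v - 1) = 0 at v ∈ {1}.
The Hessian is diagonal: diag(E_uu, E_vv). Second derivatives: E_uu(-3)=-2700, E_uu(-1)=540, E_uu(0)=-540, E_uu(2)=2700; E_vv(1)=-2.
Saddle points occur where the two diagonal entries have opposite signs: (-1, 1), (2, 1). Count: 2.

2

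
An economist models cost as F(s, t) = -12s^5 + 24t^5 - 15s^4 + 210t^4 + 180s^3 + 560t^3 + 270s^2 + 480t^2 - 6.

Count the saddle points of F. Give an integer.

F separates as a function of s plus a function of t, so ∇F=0 decouples.
∂F/∂s = -60s(s - 3)(s + 1)(s + 3) = 0 at s ∈ {-3, -1, 0, 3}; ∂F/∂t = 120t(t + 1)(t + 2)(t + 4) = 0 at t ∈ {-4, -2, -1, 0}.
The Hessian is diagonal: diag(F_ss, F_tt). Second derivatives: F_ss(-3)=2160, F_ss(-1)=-480, F_ss(0)=540, F_ss(3)=-4320; F_tt(-4)=-2880, F_tt(-2)=480, F_tt(-1)=-360, F_tt(0)=960.
Saddle points occur where the two diagonal entries have opposite signs: (-3, -4), (-3, -1), (-1, -2), (-1, 0), (0, -4), (0, -1), (3, -2), (3, 0). Count: 8.

8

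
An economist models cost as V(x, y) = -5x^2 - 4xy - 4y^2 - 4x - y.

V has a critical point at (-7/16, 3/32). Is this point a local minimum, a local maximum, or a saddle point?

local maximum

The Hessian of V is constant: H = [[-10, -4], [-4, -8]].
det(H) = (-10)·(-8) − (-4)² = 64.
det(H) > 0 and tr(H) = -18 < 0, so H is negative definite and the point is a local maximum.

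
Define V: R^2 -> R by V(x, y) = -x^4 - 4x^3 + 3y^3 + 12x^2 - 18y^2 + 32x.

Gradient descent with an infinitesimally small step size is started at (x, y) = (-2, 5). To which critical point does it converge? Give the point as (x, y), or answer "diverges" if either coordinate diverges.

(-1, 4)

V is separable, so gradient descent decouples: x follows -∂V/∂x, y follows -∂V/∂y.
∂V/∂x = -4(x - 2)(x + 1)(x + 4); at x=-2 this is -32, so x increases.
∂V/∂y = 9y(y - 4); at y=5 this is 45, so y decreases.
x converges to its nearest critical value -1 (a local min of the x-part); y converges to 4. The iterate converges to (-1, 4).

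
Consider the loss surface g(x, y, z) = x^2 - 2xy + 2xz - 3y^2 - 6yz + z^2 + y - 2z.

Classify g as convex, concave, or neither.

g is quadratic, so its Hessian is the constant matrix H = [[2, -2, 2], [-2, -6, -6], [2, -6, 2]].
Leading principal minors: 2, -16, -32.
Neither pattern holds ⇒ H is indefinite ⇒ neither convex nor concave.

neither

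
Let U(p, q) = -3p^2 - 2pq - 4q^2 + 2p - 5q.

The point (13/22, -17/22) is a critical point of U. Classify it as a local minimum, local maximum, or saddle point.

The Hessian of U is constant: H = [[-6, -2], [-2, -8]].
det(H) = (-6)·(-8) − (-2)² = 44.
det(H) > 0 and tr(H) = -14 < 0, so H is negative definite and the point is a local maximum.

local maximum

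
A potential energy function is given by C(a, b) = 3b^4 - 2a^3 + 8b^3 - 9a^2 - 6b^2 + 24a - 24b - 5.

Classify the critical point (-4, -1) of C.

The mixed partial ∂²C/∂a∂b is 0, so the Hessian at any point is diag(C_aa, C_bb) = diag(-6(2a + 3), 12(3b^2 + 4b - 1)).
At (-4, -1): H = diag(30, -24).
The eigenvalues have opposite signs, so H is indefinite: a saddle point.

saddle point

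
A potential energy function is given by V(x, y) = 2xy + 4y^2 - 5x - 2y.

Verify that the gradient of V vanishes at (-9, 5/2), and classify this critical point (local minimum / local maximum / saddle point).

∇V = (2y - 5, 2x + 8y - 2); substituting (-9, 5/2) gives ∇V = (0, 0), so (-9, 5/2) is indeed a critical point.
The Hessian of V is constant: H = [[0, 2], [2, 8]].
det(H) = 0·8 − 2² = -4.
Since det(H) < 0, H is indefinite and the critical point is a saddle point.

saddle point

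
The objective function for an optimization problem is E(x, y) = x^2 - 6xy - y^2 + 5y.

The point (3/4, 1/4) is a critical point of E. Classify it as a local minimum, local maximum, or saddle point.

saddle point

The Hessian of E is constant: H = [[2, -6], [-6, -2]].
det(H) = 2·(-2) − (-6)² = -40.
Since det(H) < 0, H is indefinite and the critical point is a saddle point.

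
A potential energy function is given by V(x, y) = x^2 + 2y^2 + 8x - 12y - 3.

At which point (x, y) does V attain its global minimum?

V(x,y) separates as P(x) + Q(y) − 3, so its minimum is min P + min Q − 3.
P'(x) = 2x + 8 vanishes at x ∈ {-4}; Q'(y) = 4y - 12 vanishes at y ∈ {3}.
Local minima of P (where P''>0): P(-4)=-16. Local minima of Q: Q(3)=-18.
So the global minimum of V is P(-4) + Q(3) − 3 = -16 − 18 − 3 = -37, attained at (-4, 3).

(-4, 3)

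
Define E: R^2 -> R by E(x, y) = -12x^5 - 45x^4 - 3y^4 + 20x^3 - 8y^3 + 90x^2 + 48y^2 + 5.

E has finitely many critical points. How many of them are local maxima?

E separates as a function of x plus a function of y, so ∇E=0 decouples.
∂E/∂x = -60x(x - 1)(x + 1)(x + 3) = 0 at x ∈ {-3, -1, 0, 1}; ∂E/∂y = -12y(y - 2)(y + 4) = 0 at y ∈ {-4, 0, 2}.
The Hessian is diagonal: diag(E_xx, E_yy). Second derivatives: E_xx(-3)=1440, E_xx(-1)=-240, E_xx(0)=180, E_xx(1)=-480; E_yy(-4)=-288, E_yy(0)=96, E_yy(2)=-144.
Local maxima occur where both diagonal entries negative: (-1, -4), (-1, 2), (1, -4), (1, 2). Count: 4.

4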